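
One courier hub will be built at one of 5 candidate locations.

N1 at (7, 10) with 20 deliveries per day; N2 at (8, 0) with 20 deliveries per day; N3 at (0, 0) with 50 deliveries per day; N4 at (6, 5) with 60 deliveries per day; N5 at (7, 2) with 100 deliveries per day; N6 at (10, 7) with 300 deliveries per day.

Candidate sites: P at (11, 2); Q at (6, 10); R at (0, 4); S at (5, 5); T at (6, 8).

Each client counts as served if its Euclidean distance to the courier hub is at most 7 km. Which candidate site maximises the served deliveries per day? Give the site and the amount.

Coverage radius r = 7 km; a point is covered iff (Δx)²+(Δy)² ≤ 7² = 49.
  P (11, 2): covers {N2, N4, N5, N6} → 480
  Q (6, 10): covers {N1, N4, N6} → 380
  R (0, 4): covers {N3, N4} → 110
  S (5, 5): covers {N1, N2, N4, N5, N6} → 500
  T (6, 8): covers {N1, N4, N5, N6} → 480
Maximum coverage at S: 500 deliveries per day.

S, covering 500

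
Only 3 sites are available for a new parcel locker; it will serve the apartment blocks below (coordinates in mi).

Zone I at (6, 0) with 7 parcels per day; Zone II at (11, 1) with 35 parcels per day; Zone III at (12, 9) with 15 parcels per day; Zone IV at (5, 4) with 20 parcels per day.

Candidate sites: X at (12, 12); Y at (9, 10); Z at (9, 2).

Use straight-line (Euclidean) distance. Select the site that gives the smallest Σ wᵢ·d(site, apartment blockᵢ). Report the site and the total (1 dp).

Z, total 307.2 mi

Total weighted distance at each candidate:
  X (12, 12): total = 738.1
  Y (9, 10): total = 587.4
  Z (9, 2): total = 307.2
Minimum is at Z with total 307.2 mi.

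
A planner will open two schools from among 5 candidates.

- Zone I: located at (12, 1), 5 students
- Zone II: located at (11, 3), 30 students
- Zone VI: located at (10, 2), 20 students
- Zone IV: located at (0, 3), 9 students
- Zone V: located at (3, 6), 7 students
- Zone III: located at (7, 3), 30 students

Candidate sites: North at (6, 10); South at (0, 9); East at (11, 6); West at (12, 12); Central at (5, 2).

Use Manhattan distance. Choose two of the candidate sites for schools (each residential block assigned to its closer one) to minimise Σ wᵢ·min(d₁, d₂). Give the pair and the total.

Evaluate every pair (each demand assigned to the nearer of the two):
  {East, Central}: total = 406
  {South, East}: total = 526
  {North, Central}: total = 536
  {South, Central}: total = 536
  {West, Central}: total = 536
  {North, East}: total = 596
  {East, West}: total = 612
  {North, West}: total = 1001
  {North, South}: total = 1011
  {South, West}: total = 1081
Best pair: {East, Central} with total 406.

{East, Central}, total 406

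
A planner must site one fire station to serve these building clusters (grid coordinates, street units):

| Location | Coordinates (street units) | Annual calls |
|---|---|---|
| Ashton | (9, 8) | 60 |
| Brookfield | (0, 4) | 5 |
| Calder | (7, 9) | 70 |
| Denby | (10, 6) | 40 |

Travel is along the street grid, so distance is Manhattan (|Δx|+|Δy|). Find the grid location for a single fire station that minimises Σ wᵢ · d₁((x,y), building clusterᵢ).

Manhattan distance separates: Σwᵢ(|x−xᵢ|+|y−yᵢ|) = Σwᵢ|x−xᵢ| + Σwᵢ|y−yᵢ|, so x and y are optimised independently as 1-D weighted medians.
Total weight W = 175; half = 87.5.
x-coordinate, sorted with cumulative weight:
  x=0 (Brookfield, w=5) cum 5
  x=7 (Calder, w=70) cum 75
  x=9 (Ashton, w=60) cum 135  ← median
  x=10 (Denby, w=40) cum 175
⇒ x* = 9
y-coordinate, sorted with cumulative weight:
  y=4 (Brookfield, w=5) cum 5
  y=6 (Denby, w=40) cum 45
  y=8 (Ashton, w=60) cum 105  ← median
  y=9 (Calder, w=70) cum 175
⇒ y* = 8

(9, 8)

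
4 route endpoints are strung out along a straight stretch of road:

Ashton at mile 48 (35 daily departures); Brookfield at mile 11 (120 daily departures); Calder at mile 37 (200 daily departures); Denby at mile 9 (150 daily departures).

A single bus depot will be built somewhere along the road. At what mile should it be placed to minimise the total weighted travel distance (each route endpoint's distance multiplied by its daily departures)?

For a sum of weighted absolute distances on a line, the optimum is the weighted median (not the mean). Total weight W = 505; half-weight = 252.5.
Sort by position and accumulate weight:
  mile 9 (Denby, w=150) → cum 150
  mile 11 (Brookfield, w=120) → cum 270  ≥ 252.5 → median here
  mile 37 (Calder, w=200) → cum 470
  mile 48 (Ashton, w=35) → cum 505
Optimal location: mile 11.

x = 11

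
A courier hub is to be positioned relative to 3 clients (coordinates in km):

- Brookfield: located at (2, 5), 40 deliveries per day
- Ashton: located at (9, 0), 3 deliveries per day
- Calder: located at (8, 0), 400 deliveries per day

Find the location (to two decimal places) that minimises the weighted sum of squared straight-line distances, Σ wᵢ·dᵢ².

The minimiser of Σwᵢ‖p−pᵢ‖² is the weighted centroid p* = (Σwᵢpᵢ)/(Σwᵢ).
Σwᵢ = 443.
Σwᵢxᵢ = 40·2 + 3·9 + 400·8 = 3307.
Σwᵢyᵢ = 40·5 + 3·0 + 400·0 = 200.
x* = 3307/443 = 7.47, y* = 200/443 = 0.45.

(7.47, 0.45)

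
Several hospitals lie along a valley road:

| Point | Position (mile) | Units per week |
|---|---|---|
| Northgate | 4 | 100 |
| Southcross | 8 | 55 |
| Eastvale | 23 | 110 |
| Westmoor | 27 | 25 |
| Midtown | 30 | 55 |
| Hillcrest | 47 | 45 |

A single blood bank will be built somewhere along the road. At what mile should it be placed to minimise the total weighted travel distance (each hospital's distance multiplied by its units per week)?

For a sum of weighted absolute distances on a line, the optimum is the weighted median (not the mean). Total weight W = 390; half-weight = 195.
Sort by position and accumulate weight:
  mile 4 (Northgate, w=100) → cum 100
  mile 8 (Southcross, w=55) → cum 155
  mile 23 (Eastvale, w=110) → cum 265  ≥ 195 → median here
  mile 27 (Westmoor, w=25) → cum 290
  mile 30 (Midtown, w=55) → cum 345
  mile 47 (Hillcrest, w=45) → cum 390
Optimal location: mile 23.

x = 23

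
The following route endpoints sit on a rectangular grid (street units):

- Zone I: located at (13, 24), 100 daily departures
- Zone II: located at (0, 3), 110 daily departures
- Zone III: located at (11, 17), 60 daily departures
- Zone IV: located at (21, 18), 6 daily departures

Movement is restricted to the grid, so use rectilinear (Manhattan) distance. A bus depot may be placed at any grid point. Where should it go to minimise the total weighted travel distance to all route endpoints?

(11, 17)

Manhattan distance separates: Σwᵢ(|x−xᵢ|+|y−yᵢ|) = Σwᵢ|x−xᵢ| + Σwᵢ|y−yᵢ|, so x and y are optimised independently as 1-D weighted medians.
Total weight W = 276; half = 138.
x-coordinate, sorted with cumulative weight:
  x=0 (Zone II, w=110) cum 110
  x=11 (Zone III, w=60) cum 170  ← median
  x=13 (Zone I, w=100) cum 270
  x=21 (Zone IV, w=6) cum 276
⇒ x* = 11
y-coordinate, sorted with cumulative weight:
  y=3 (Zone II, w=110) cum 110
  y=17 (Zone III, w=60) cum 170  ← median
  y=18 (Zone IV, w=6) cum 176
  y=24 (Zone I, w=100) cum 276
⇒ y* = 17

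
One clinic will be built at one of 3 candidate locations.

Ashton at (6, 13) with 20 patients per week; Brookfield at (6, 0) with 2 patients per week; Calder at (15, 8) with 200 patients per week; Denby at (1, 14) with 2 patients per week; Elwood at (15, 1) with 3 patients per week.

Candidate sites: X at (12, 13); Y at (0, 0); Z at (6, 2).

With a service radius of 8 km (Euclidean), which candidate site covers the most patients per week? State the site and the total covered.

Coverage radius r = 8 km; a point is covered iff (Δx)²+(Δy)² ≤ 8² = 64.
  X (12, 13): covers {Ashton, Calder} → 220
  Y (0, 0): covers {Brookfield} → 2
  Z (6, 2): covers {Brookfield} → 2
Maximum coverage at X: 220 patients per week.

X, covering 220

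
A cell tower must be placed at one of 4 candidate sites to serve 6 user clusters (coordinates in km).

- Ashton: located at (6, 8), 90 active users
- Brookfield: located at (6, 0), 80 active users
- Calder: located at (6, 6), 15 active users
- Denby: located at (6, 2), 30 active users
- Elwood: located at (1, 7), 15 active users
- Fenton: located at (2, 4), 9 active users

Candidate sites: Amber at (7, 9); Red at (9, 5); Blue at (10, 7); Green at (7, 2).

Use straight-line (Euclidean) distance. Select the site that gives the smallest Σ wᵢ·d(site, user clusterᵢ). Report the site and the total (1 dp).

Green, total 983.8 km

Total weighted distance at each candidate:
  Amber (7, 9): total = 1269.8
  Red (9, 5): total = 1210.4
  Blue (10, 7): total = 1481.9
  Green (7, 2): total = 983.8
Minimum is at Green with total 983.8 km.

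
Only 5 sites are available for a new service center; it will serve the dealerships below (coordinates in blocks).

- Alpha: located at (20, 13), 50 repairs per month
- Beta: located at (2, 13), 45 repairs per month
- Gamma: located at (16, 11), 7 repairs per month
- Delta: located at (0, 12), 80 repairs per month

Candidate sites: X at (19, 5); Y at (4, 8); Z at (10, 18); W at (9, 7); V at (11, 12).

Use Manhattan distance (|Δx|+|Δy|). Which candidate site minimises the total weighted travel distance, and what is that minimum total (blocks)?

V, total 1872 blocks

Total weighted distance at each candidate:
  X (19, 5): total = 3718
  Y (4, 8): total = 2110
  Z (10, 18): total = 2706
  W (9, 7): total = 2632
  V (11, 12): total = 1872
Minimum is at V with total 1872 blocks.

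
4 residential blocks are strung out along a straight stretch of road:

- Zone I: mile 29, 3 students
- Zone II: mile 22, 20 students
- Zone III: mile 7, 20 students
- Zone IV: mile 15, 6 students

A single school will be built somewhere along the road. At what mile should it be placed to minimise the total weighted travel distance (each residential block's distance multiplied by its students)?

For a sum of weighted absolute distances on a line, the optimum is the weighted median (not the mean). Total weight W = 49; half-weight = 24.5.
Sort by position and accumulate weight:
  mile 7 (Zone III, w=20) → cum 20
  mile 15 (Zone IV, w=6) → cum 26  ≥ 24.5 → median here
  mile 22 (Zone II, w=20) → cum 46
  mile 29 (Zone I, w=3) → cum 49
Optimal location: mile 15.

x = 15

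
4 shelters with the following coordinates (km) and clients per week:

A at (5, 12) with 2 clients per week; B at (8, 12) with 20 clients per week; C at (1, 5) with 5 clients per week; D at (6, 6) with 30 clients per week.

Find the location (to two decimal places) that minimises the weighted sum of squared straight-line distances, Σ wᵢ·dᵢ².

(6.23, 8.23)

The minimiser of Σwᵢ‖p−pᵢ‖² is the weighted centroid p* = (Σwᵢpᵢ)/(Σwᵢ).
Σwᵢ = 57.
Σwᵢxᵢ = 2·5 + 20·8 + 5·1 + 30·6 = 355.
Σwᵢyᵢ = 2·12 + 20·12 + 5·5 + 30·6 = 469.
x* = 355/57 = 6.23, y* = 469/57 = 8.23.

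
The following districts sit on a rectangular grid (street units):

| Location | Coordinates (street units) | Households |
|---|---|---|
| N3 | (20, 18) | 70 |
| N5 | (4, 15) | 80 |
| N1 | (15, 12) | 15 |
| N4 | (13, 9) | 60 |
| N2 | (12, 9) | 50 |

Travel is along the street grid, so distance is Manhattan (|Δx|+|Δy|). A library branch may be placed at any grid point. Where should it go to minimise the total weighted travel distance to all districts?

Manhattan distance separates: Σwᵢ(|x−xᵢ|+|y−yᵢ|) = Σwᵢ|x−xᵢ| + Σwᵢ|y−yᵢ|, so x and y are optimised independently as 1-D weighted medians.
Total weight W = 275; half = 137.5.
x-coordinate, sorted with cumulative weight:
  x=4 (N5, w=80) cum 80
  x=12 (N2, w=50) cum 130
  x=13 (N4, w=60) cum 190  ← median
  x=15 (N1, w=15) cum 205
  x=20 (N3, w=70) cum 275
⇒ x* = 13
y-coordinate, sorted with cumulative weight:
  y=9 (N4, w=60) cum 60
  y=9 (N2, w=50) cum 110
  y=12 (N1, w=15) cum 125
  y=15 (N5, w=80) cum 205  ← median
  y=18 (N3, w=70) cum 275
⇒ y* = 15

(13, 15)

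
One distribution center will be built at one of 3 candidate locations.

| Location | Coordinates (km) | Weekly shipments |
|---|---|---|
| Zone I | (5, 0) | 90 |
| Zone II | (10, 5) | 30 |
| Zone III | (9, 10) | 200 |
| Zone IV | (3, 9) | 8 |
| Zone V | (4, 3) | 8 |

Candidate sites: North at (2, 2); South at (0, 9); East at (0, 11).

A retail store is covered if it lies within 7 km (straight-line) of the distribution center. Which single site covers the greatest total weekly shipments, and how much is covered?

Coverage radius r = 7 km; a point is covered iff (Δx)²+(Δy)² ≤ 7² = 49.
  North (2, 2): covers {Zone I, Zone V} → 98
  South (0, 9): covers {Zone IV} → 8
  East (0, 11): covers {Zone IV} → 8
Maximum coverage at North: 98 weekly shipments.

North, covering 98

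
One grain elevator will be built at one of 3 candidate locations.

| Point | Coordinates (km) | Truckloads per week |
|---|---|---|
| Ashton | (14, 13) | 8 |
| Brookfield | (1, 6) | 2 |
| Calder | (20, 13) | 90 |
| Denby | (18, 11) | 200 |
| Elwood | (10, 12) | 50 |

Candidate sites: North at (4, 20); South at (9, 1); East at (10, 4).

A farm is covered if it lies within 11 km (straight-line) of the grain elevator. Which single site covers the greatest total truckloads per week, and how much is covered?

East, covering 260

Coverage radius r = 11 km; a point is covered iff (Δx)²+(Δy)² ≤ 11² = 121.
  North (4, 20): covers {Elwood} → 50
  South (9, 1): covers {Brookfield} → 2
  East (10, 4): covers {Ashton, Brookfield, Denby, Elwood} → 260
Maximum coverage at East: 260 truckloads per week.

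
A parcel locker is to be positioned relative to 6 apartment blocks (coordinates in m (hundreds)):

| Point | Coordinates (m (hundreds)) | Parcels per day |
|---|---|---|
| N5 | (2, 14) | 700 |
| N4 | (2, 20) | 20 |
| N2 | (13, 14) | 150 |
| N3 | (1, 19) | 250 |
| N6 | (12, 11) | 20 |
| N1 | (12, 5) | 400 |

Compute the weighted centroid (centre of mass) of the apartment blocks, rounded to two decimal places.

(5.64, 12.51)

The minimiser of Σwᵢ‖p−pᵢ‖² is the weighted centroid p* = (Σwᵢpᵢ)/(Σwᵢ).
Σwᵢ = 1540.
Σwᵢxᵢ = 700·2 + 20·2 + 150·13 + 250·1 + 20·12 + 400·12 = 8680.
Σwᵢyᵢ = 700·14 + 20·20 + 150·14 + 250·19 + 20·11 + 400·5 = 19270.
x* = 8680/1540 = 5.64, y* = 19270/1540 = 12.51.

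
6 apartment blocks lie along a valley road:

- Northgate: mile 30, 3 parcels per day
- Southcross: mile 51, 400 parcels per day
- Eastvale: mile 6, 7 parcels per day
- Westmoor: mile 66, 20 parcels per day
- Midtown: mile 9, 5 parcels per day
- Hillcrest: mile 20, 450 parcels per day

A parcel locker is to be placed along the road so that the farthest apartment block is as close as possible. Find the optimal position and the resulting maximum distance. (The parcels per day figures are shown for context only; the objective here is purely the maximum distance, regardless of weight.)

The 1-center on a line is the midpoint of the two extreme points: leftmost at 6, rightmost at 66.
Optimal location = (6 + 66)/2 = 36; maximum distance = (66 − 6)/2 = 30.

location 36, max distance 30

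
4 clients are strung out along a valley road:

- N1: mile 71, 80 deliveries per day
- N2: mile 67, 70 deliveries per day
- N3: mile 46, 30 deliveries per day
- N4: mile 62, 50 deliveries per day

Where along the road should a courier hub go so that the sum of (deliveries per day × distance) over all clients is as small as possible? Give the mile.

For a sum of weighted absolute distances on a line, the optimum is the weighted median (not the mean). Total weight W = 230; half-weight = 115.
Sort by position and accumulate weight:
  mile 46 (N3, w=30) → cum 30
  mile 62 (N4, w=50) → cum 80
  mile 67 (N2, w=70) → cum 150  ≥ 115 → median here
  mile 71 (N1, w=80) → cum 230
Optimal location: mile 67.

x = 67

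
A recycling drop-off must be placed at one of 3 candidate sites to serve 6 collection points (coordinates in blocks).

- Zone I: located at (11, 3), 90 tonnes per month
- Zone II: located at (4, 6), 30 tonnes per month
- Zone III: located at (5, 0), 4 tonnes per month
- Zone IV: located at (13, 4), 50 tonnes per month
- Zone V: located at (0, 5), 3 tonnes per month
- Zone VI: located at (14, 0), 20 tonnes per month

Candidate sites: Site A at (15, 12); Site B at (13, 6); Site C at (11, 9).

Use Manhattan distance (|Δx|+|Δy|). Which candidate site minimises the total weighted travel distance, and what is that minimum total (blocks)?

Total weighted distance at each candidate:
  Site A (15, 12): total = 2594
  Site B (13, 6): total = 1058
  Site C (11, 9): total = 1535
Minimum is at Site B with total 1058 blocks.

Site B, total 1058 blocks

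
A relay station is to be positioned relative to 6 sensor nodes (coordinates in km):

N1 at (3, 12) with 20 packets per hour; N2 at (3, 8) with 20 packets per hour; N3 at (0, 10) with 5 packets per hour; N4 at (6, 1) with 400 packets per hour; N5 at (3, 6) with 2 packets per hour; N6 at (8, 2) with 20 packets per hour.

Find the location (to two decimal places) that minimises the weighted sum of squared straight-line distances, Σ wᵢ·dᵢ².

(5.75, 1.93)

The minimiser of Σwᵢ‖p−pᵢ‖² is the weighted centroid p* = (Σwᵢpᵢ)/(Σwᵢ).
Σwᵢ = 467.
Σwᵢxᵢ = 20·3 + 20·3 + 5·0 + 400·6 + 2·3 + 20·8 = 2686.
Σwᵢyᵢ = 20·12 + 20·8 + 5·10 + 400·1 + 2·6 + 20·2 = 902.
x* = 2686/467 = 5.75, y* = 902/467 = 1.93.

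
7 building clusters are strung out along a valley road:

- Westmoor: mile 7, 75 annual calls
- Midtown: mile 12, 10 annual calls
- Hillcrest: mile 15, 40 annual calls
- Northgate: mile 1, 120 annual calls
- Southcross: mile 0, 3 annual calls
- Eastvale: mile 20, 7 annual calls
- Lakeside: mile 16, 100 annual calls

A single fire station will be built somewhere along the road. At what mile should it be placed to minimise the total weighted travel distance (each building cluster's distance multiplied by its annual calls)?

x = 7

For a sum of weighted absolute distances on a line, the optimum is the weighted median (not the mean). Total weight W = 355; half-weight = 177.5.
Sort by position and accumulate weight:
  mile 0 (Southcross, w=3) → cum 3
  mile 1 (Northgate, w=120) → cum 123
  mile 7 (Westmoor, w=75) → cum 198  ≥ 177.5 → median here
  mile 12 (Midtown, w=10) → cum 208
  mile 15 (Hillcrest, w=40) → cum 248
  mile 16 (Lakeside, w=100) → cum 348
  mile 20 (Eastvale, w=7) → cum 355
Optimal location: mile 7.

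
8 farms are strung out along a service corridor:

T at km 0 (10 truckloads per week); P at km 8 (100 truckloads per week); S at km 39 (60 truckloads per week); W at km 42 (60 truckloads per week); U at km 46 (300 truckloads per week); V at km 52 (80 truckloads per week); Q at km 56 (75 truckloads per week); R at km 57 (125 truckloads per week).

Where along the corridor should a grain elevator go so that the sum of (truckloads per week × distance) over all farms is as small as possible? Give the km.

For a sum of weighted absolute distances on a line, the optimum is the weighted median (not the mean). Total weight W = 810; half-weight = 405.
Sort by position and accumulate weight:
  km 0 (T, w=10) → cum 10
  km 8 (P, w=100) → cum 110
  km 39 (S, w=60) → cum 170
  km 42 (W, w=60) → cum 230
  km 46 (U, w=300) → cum 530  ≥ 405 → median here
  km 52 (V, w=80) → cum 610
  km 56 (Q, w=75) → cum 685
  km 57 (R, w=125) → cum 810
Optimal location: km 46.

x = 46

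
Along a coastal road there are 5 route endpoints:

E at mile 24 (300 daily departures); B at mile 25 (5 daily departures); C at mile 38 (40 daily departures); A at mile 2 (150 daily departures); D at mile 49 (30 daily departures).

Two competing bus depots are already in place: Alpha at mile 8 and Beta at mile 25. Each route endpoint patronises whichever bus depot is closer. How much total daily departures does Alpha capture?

150

The indifferent point is the midpoint (8+25)/2 = 16.5; route endpoints left of it (closer to Alpha at 8) go to Alpha, those right go to Beta.
  A at 2 (w=150) → Alpha
  E at 24 (w=300) → Beta
  B at 25 (w=5) → Beta
  C at 38 (w=40) → Beta
  D at 49 (w=30) → Beta
Alpha captures 150; Beta captures 375.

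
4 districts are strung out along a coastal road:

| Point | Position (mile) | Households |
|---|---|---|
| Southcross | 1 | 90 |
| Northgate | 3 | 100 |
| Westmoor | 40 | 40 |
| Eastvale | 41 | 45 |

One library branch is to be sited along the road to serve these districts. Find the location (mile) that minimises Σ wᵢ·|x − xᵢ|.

x = 3

For a sum of weighted absolute distances on a line, the optimum is the weighted median (not the mean). Total weight W = 275; half-weight = 137.5.
Sort by position and accumulate weight:
  mile 1 (Southcross, w=90) → cum 90
  mile 3 (Northgate, w=100) → cum 190  ≥ 137.5 → median here
  mile 40 (Westmoor, w=40) → cum 230
  mile 41 (Eastvale, w=45) → cum 275
Optimal location: mile 3.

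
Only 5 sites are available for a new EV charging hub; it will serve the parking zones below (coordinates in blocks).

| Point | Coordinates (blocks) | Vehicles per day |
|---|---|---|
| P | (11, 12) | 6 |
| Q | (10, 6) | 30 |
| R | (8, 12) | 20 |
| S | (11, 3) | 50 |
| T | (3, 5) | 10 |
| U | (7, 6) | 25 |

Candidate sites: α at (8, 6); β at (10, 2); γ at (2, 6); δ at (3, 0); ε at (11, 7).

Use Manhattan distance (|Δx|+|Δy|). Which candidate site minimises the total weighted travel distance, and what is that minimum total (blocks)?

α, total 619 blocks

Total weighted distance at each candidate:
  α (8, 6): total = 619
  β (10, 2): total = 801
  γ (2, 6): total = 1315
  δ (3, 0): total = 1700
  ε (11, 7): total = 675
Minimum is at α with total 619 blocks.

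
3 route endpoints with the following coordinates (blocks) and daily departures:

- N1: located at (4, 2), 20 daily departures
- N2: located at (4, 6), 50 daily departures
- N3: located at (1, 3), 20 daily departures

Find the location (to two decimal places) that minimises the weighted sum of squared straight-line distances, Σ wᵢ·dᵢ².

The minimiser of Σwᵢ‖p−pᵢ‖² is the weighted centroid p* = (Σwᵢpᵢ)/(Σwᵢ).
Σwᵢ = 90.
Σwᵢxᵢ = 20·4 + 50·4 + 20·1 = 300.
Σwᵢyᵢ = 20·2 + 50·6 + 20·3 = 400.
x* = 300/90 = 3.33, y* = 400/90 = 4.44.

(3.33, 4.44)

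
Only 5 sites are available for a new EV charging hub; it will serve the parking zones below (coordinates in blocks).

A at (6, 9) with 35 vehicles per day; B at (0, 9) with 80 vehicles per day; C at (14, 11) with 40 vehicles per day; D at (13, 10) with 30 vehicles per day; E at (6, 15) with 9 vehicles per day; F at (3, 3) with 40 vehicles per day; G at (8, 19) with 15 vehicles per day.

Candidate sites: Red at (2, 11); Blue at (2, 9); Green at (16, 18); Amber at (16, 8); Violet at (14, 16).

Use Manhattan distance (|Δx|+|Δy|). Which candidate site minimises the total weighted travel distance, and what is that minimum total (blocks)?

Total weighted distance at each candidate:
  Red (2, 11): total = 2012
  Blue (2, 9): total = 1830
  Green (16, 18): total = 4727
  Amber (16, 8): total = 3253
  Violet (14, 16): total = 3791
Minimum is at Blue with total 1830 blocks.

Blue, total 1830 blocks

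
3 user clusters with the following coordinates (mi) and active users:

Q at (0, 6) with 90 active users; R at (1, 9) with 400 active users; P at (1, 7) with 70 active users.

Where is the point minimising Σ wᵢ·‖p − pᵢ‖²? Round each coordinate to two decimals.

The minimiser of Σwᵢ‖p−pᵢ‖² is the weighted centroid p* = (Σwᵢpᵢ)/(Σwᵢ).
Σwᵢ = 560.
Σwᵢxᵢ = 90·0 + 400·1 + 70·1 = 470.
Σwᵢyᵢ = 90·6 + 400·9 + 70·7 = 4630.
x* = 470/560 = 0.84, y* = 4630/560 = 8.27.

(0.84, 8.27)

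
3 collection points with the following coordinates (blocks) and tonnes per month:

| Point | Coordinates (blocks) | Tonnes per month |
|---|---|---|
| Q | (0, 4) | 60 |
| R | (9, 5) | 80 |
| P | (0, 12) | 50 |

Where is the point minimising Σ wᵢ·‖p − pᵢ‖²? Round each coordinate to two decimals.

(3.79, 6.53)

The minimiser of Σwᵢ‖p−pᵢ‖² is the weighted centroid p* = (Σwᵢpᵢ)/(Σwᵢ).
Σwᵢ = 190.
Σwᵢxᵢ = 60·0 + 80·9 + 50·0 = 720.
Σwᵢyᵢ = 60·4 + 80·5 + 50·12 = 1240.
x* = 720/190 = 3.79, y* = 1240/190 = 6.53.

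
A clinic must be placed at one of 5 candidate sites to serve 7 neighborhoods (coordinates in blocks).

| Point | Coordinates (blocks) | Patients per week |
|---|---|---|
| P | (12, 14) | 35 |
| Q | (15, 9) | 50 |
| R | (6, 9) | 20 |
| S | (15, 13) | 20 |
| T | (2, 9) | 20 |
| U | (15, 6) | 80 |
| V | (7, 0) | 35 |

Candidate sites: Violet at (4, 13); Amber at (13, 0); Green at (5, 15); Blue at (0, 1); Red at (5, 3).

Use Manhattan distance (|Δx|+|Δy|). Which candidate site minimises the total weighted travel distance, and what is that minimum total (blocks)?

Total weighted distance at each candidate:
  Violet (4, 13): total = 3525
  Amber (13, 0): total = 2945
  Green (5, 15): total = 3755
  Blue (0, 1): total = 4925
  Red (5, 3): total = 3365
Minimum is at Amber with total 2945 blocks.

Amber, total 2945 blocks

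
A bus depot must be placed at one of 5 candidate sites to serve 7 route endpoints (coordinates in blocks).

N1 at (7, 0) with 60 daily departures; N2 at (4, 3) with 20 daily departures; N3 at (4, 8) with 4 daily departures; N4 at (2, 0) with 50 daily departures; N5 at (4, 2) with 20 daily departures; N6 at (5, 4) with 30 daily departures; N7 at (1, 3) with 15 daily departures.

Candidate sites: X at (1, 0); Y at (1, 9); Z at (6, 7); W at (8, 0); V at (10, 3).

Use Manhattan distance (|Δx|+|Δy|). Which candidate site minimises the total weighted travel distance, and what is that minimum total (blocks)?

X, total 959 blocks

Total weighted distance at each candidate:
  X (1, 0): total = 959
  Y (1, 9): total = 2156
  Z (6, 7): total = 1557
  W (8, 0): total = 1028
  V (10, 3): total = 1529
Minimum is at X with total 959 blocks.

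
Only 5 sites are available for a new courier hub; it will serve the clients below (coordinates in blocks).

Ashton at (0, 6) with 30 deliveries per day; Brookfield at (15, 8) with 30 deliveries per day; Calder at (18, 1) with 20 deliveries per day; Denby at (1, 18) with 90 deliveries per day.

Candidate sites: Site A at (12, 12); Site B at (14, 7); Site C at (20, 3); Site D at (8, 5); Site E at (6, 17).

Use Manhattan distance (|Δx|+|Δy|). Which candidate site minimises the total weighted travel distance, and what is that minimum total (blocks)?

Total weighted distance at each candidate:
  Site A (12, 12): total = 2620
  Site B (14, 7): total = 2870
  Site C (20, 3): total = 4130
  Site D (8, 5): total = 2650
  Site E (6, 17): total = 2150
Minimum is at Site E with total 2150 blocks.

Site E, total 2150 blocks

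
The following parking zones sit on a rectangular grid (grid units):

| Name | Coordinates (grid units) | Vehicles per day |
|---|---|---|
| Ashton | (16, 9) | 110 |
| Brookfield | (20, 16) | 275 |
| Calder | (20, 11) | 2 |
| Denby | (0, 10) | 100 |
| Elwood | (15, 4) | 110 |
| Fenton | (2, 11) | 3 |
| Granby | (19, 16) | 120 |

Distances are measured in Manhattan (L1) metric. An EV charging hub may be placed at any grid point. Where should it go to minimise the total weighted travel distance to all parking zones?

Manhattan distance separates: Σwᵢ(|x−xᵢ|+|y−yᵢ|) = Σwᵢ|x−xᵢ| + Σwᵢ|y−yᵢ|, so x and y are optimised independently as 1-D weighted medians.
Total weight W = 720; half = 360.
x-coordinate, sorted with cumulative weight:
  x=0 (Denby, w=100) cum 100
  x=2 (Fenton, w=3) cum 103
  x=15 (Elwood, w=110) cum 213
  x=16 (Ashton, w=110) cum 323
  x=19 (Granby, w=120) cum 443  ← median
  x=20 (Brookfield, w=275) cum 718
  x=20 (Calder, w=2) cum 720
⇒ x* = 19
y-coordinate, sorted with cumulative weight:
  y=4 (Elwood, w=110) cum 110
  y=9 (Ashton, w=110) cum 220
  y=10 (Denby, w=100) cum 320
  y=11 (Calder, w=2) cum 322
  y=11 (Fenton, w=3) cum 325
  y=16 (Brookfield, w=275) cum 600  ← median
  y=16 (Granby, w=120) cum 720
⇒ y* = 16

(19, 16)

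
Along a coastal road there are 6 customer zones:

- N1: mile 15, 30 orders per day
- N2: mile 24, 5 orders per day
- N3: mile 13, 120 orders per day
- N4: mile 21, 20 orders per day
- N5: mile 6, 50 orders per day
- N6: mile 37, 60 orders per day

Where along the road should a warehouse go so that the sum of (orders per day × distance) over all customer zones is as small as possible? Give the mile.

x = 13

For a sum of weighted absolute distances on a line, the optimum is the weighted median (not the mean). Total weight W = 285; half-weight = 142.5.
Sort by position and accumulate weight:
  mile 6 (N5, w=50) → cum 50
  mile 13 (N3, w=120) → cum 170  ≥ 142.5 → median here
  mile 15 (N1, w=30) → cum 200
  mile 21 (N4, w=20) → cum 220
  mile 24 (N2, w=5) → cum 225
  mile 37 (N6, w=60) → cum 285
Optimal location: mile 13.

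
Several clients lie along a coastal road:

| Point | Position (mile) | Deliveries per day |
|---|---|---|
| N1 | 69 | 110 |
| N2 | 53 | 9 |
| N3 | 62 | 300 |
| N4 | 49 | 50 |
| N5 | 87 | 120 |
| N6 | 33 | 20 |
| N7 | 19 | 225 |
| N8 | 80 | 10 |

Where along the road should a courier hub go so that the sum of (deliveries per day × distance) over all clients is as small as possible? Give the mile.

For a sum of weighted absolute distances on a line, the optimum is the weighted median (not the mean). Total weight W = 844; half-weight = 422.
Sort by position and accumulate weight:
  mile 19 (N7, w=225) → cum 225
  mile 33 (N6, w=20) → cum 245
  mile 49 (N4, w=50) → cum 295
  mile 53 (N2, w=9) → cum 304
  mile 62 (N3, w=300) → cum 604  ≥ 422 → median here
  mile 69 (N1, w=110) → cum 714
  mile 80 (N8, w=10) → cum 724
  mile 87 (N5, w=120) → cum 844
Optimal location: mile 62.

x = 62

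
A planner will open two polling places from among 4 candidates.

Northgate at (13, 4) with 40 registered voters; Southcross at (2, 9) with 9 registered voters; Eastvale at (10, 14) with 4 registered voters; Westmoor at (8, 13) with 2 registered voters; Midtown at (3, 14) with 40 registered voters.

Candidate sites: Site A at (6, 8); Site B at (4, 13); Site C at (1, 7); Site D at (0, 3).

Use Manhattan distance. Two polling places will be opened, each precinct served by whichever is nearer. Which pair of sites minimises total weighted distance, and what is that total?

{Site A, Site B}, total 601

Evaluate every pair (each demand assigned to the nearer of the two):
  {Site A, Site B}: total = 601
  {Site B, Site D}: total = 730
  {Site B, Site C}: total = 743
  {Site A, Site C}: total = 881
  {Site A, Site D}: total = 899
  {Site C, Site D}: total = 1037
Best pair: {Site A, Site B} with total 601.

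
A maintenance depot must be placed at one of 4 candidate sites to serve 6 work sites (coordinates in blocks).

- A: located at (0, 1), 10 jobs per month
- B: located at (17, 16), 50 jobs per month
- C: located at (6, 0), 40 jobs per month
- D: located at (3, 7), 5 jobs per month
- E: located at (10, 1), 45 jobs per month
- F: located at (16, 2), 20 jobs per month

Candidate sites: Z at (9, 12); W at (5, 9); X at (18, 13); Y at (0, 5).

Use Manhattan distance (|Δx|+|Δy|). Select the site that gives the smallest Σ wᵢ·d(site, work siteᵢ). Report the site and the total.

Total weighted distance at each candidate:
  Z (9, 12): total = 2335
  W (5, 9): total = 2445
  X (18, 13): total = 2765
  Y (0, 5): total = 2915
Minimum is at Z with total 2335 blocks.

Z, total 2335 blocks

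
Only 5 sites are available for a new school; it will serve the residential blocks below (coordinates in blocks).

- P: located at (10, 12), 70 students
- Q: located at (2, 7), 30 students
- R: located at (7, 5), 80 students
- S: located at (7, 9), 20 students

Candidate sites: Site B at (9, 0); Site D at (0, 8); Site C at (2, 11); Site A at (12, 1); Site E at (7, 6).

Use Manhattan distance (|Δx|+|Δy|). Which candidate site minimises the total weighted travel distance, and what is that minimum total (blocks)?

Total weighted distance at each candidate:
  Site B (9, 0): total = 2110
  Site D (0, 8): total = 2030
  Site C (2, 11): total = 1770
  Site A (12, 1): total = 2370
  Site E (7, 6): total = 950
Minimum is at Site E with total 950 blocks.

Site E, total 950 blocks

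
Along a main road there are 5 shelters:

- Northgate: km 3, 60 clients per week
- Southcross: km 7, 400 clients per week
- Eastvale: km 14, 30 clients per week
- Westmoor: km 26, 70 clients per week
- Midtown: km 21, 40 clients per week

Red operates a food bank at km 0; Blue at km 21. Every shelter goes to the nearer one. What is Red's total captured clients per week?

The indifferent point is the midpoint (0+21)/2 = 10.5; shelters left of it (closer to Red at 0) go to Red, those right go to Blue.
  Northgate at 3 (w=60) → Red
  Southcross at 7 (w=400) → Red
  Eastvale at 14 (w=30) → Blue
  Midtown at 21 (w=40) → Blue
  Westmoor at 26 (w=70) → Blue
Red captures 460; Blue captures 140.

460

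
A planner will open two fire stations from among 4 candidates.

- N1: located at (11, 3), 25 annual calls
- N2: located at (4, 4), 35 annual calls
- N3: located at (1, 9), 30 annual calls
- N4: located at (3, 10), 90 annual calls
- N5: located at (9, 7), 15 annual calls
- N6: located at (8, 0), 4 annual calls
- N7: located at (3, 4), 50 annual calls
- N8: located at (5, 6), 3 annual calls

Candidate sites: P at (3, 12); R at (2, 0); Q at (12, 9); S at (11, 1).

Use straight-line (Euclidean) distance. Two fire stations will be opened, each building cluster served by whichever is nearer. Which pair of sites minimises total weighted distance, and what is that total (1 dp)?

Evaluate every pair (each demand assigned to the nearer of the two):
  {P, R}: total = 1048.1
  {P, S}: total = 1131.2
  {P, Q}: total = 1234.9
  {R, Q}: total = 1699.6
  {R, S}: total = 1716.5
  {Q, S}: total = 1978.3
Best pair: {P, R} with total 1048.1.

{P, R}, total 1048.1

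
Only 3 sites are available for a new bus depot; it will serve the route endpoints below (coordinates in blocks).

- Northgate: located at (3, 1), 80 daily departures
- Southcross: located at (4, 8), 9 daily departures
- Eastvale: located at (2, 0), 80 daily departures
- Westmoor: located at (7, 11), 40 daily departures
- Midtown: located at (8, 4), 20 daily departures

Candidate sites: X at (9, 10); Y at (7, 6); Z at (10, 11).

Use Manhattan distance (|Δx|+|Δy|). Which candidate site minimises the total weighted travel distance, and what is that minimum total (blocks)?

Y, total 1905 blocks

Total weighted distance at each candidate:
  X (9, 10): total = 2883
  Y (7, 6): total = 1905
  Z (10, 11): total = 3261
Minimum is at Y with total 1905 blocks.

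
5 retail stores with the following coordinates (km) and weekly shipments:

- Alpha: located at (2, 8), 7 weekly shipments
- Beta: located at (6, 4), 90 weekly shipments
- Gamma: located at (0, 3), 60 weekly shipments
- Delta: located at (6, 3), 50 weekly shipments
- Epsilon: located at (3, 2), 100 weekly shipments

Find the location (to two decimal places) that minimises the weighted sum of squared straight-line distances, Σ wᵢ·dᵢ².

The minimiser of Σwᵢ‖p−pᵢ‖² is the weighted centroid p* = (Σwᵢpᵢ)/(Σwᵢ).
Σwᵢ = 307.
Σwᵢxᵢ = 7·2 + 90·6 + 60·0 + 50·6 + 100·3 = 1154.
Σwᵢyᵢ = 7·8 + 90·4 + 60·3 + 50·3 + 100·2 = 946.
x* = 1154/307 = 3.76, y* = 946/307 = 3.08.

(3.76, 3.08)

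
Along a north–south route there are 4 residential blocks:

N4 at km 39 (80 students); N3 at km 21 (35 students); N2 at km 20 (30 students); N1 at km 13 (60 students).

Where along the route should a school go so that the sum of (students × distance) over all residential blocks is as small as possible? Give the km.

x = 21

For a sum of weighted absolute distances on a line, the optimum is the weighted median (not the mean). Total weight W = 205; half-weight = 102.5.
Sort by position and accumulate weight:
  km 13 (N1, w=60) → cum 60
  km 20 (N2, w=30) → cum 90
  km 21 (N3, w=35) → cum 125  ≥ 102.5 → median here
  km 39 (N4, w=80) → cum 205
Optimal location: km 21.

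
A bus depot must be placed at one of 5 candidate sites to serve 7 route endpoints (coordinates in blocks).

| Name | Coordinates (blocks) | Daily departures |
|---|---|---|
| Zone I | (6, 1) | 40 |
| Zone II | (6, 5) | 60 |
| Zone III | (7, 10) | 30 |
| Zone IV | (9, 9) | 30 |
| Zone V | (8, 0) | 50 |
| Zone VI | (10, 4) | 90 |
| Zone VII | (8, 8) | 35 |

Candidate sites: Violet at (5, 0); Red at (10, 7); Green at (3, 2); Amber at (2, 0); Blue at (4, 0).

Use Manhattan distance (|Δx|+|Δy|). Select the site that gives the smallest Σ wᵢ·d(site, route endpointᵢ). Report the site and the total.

Red, total 1855 blocks

Total weighted distance at each candidate:
  Violet (5, 0): total = 2535
  Red (10, 7): total = 1855
  Green (3, 2): total = 2815
  Amber (2, 0): total = 3540
  Blue (4, 0): total = 2870
Minimum is at Red with total 1855 blocks.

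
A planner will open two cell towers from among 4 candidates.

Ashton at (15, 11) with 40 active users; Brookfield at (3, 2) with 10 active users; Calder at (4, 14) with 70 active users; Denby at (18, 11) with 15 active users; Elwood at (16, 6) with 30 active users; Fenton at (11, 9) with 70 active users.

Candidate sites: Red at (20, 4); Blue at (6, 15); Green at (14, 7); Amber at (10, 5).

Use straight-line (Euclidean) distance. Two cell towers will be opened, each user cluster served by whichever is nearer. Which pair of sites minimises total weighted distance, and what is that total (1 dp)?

Evaluate every pair (each demand assigned to the nearer of the two):
  {Blue, Green}: total = 846.6
  {Blue, Amber}: total = 1166.2
  {Green, Amber}: total = 1402.6
  {Red, Blue}: total = 1424.1
  {Red, Green}: total = 1544.5
  {Red, Amber}: total = 1677.7
Best pair: {Blue, Green} with total 846.6.

{Blue, Green}, total 846.6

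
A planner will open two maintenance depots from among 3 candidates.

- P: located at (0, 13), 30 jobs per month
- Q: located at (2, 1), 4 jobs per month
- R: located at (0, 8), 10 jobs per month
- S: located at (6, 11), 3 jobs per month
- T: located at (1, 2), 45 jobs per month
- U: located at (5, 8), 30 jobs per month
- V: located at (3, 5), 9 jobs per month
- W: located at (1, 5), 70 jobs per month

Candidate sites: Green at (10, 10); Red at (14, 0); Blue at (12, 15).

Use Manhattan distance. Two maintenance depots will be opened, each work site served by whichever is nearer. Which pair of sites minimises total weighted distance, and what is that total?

{Green, Red}, total 2550

Evaluate every pair (each demand assigned to the nearer of the two):
  {Green, Red}: total = 2550
  {Green, Blue}: total = 2656
  {Red, Blue}: total = 3191
Best pair: {Green, Red} with total 2550.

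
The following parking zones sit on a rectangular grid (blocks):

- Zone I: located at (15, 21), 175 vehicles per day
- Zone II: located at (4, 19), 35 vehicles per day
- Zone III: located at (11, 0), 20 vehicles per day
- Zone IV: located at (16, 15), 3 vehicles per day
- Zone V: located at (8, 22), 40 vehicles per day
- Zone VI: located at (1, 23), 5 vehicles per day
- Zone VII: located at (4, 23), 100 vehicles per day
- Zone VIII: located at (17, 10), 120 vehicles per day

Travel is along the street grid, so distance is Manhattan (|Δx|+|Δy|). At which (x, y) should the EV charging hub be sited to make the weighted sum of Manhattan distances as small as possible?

(15, 21)

Manhattan distance separates: Σwᵢ(|x−xᵢ|+|y−yᵢ|) = Σwᵢ|x−xᵢ| + Σwᵢ|y−yᵢ|, so x and y are optimised independently as 1-D weighted medians.
Total weight W = 498; half = 249.
x-coordinate, sorted with cumulative weight:
  x=1 (Zone VI, w=5) cum 5
  x=4 (Zone II, w=35) cum 40
  x=4 (Zone VII, w=100) cum 140
  x=8 (Zone V, w=40) cum 180
  x=11 (Zone III, w=20) cum 200
  x=15 (Zone I, w=175) cum 375  ← median
  x=16 (Zone IV, w=3) cum 378
  x=17 (Zone VIII, w=120) cum 498
⇒ x* = 15
y-coordinate, sorted with cumulative weight:
  y=0 (Zone III, w=20) cum 20
  y=10 (Zone VIII, w=120) cum 140
  y=15 (Zone IV, w=3) cum 143
  y=19 (Zone II, w=35) cum 178
  y=21 (Zone I, w=175) cum 353  ← median
  y=22 (Zone V, w=40) cum 393
  y=23 (Zone VI, w=5) cum 398
  y=23 (Zone VII, w=100) cum 498
⇒ y* = 21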